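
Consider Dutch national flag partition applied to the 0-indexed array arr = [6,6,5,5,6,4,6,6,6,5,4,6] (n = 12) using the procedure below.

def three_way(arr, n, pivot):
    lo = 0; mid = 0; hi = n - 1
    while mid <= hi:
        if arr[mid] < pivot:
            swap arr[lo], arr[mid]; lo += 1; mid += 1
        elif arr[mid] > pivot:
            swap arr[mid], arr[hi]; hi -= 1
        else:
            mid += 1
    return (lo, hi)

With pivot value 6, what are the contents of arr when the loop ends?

lo=0 mid=0 hi=11
6=6: mid=1
6=6: mid=2
5<6: swap(0,2), lo=1 mid=3 ⇒ [5,6,6,5,6,4,6,6,6,5,4,6]
5<6: swap(1,3), lo=2 mid=4 ⇒ [5,5,6,6,6,4,6,6,6,5,4,6]
6=6: mid=5
4<6: swap(2,5), lo=3 mid=6 ⇒ [5,5,4,6,6,6,6,6,6,5,4,6]
6=6: mid=7
6=6: mid=8
6=6: mid=9
5<6: swap(3,9), lo=4 mid=10 ⇒ [5,5,4,5,6,6,6,6,6,6,4,6]
4<6: swap(4,10), lo=5 mid=11 ⇒ [5,5,4,5,4,6,6,6,6,6,6,6]
6=6: mid=12
done. lo=5 hi=11; arr=[5,5,4,5,4,6,6,6,6,6,6,6]

[5,5,4,5,4,6,6,6,6,6,6,6]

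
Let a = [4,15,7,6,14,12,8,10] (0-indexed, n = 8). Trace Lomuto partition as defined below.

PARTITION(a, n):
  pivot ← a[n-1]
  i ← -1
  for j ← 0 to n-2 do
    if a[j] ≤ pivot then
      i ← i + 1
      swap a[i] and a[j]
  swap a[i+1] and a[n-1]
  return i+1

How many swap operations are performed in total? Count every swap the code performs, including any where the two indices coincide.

5

pivot = a[7] = 10; i = -1
j=0: a[0]=4 ≤ 10 → i=0, swap a[0],a[0] (no change) → [4,15,7,6,14,12,8,10]
j=1: a[1]=15 > 10 → no swap
j=2: a[2]=7 ≤ 10 → i=1, swap a[1],a[2] → [4,7,15,6,14,12,8,10]
j=3: a[3]=6 ≤ 10 → i=2, swap a[2],a[3] → [4,7,6,15,14,12,8,10]
j=4: a[4]=14 > 10 → no swap
j=5: a[5]=12 > 10 → no swap
j=6: a[6]=8 ≤ 10 → i=3, swap a[3],a[6] → [4,7,6,8,14,12,15,10]
final swap a[4],a[7] → [4,7,6,8,10,12,15,14]; return 4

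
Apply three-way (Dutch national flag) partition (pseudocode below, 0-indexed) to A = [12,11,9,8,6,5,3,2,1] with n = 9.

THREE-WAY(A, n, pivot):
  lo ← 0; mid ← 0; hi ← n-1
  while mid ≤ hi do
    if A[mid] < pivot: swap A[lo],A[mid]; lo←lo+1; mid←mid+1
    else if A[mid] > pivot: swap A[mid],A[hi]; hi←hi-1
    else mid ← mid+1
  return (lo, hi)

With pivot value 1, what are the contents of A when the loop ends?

[1,9,8,6,5,3,2,11,12]

lo=0 mid=0 hi=8
12>1: swap(0,8), hi=7 ⇒ [1,11,9,8,6,5,3,2,12]
1=1: mid=1
11>1: swap(1,7), hi=6 ⇒ [1,2,9,8,6,5,3,11,12]
2>1: swap(1,6), hi=5 ⇒ [1,3,9,8,6,5,2,11,12]
3>1: swap(1,5), hi=4 ⇒ [1,5,9,8,6,3,2,11,12]
5>1: swap(1,4), hi=3 ⇒ [1,6,9,8,5,3,2,11,12]
6>1: swap(1,3), hi=2 ⇒ [1,8,9,6,5,3,2,11,12]
8>1: swap(1,2), hi=1 ⇒ [1,9,8,6,5,3,2,11,12]
9>1: swap(1,1), hi=0 ⇒ [1,9,8,6,5,3,2,11,12]
done. lo=0 hi=0; A=[1,9,8,6,5,3,2,11,12]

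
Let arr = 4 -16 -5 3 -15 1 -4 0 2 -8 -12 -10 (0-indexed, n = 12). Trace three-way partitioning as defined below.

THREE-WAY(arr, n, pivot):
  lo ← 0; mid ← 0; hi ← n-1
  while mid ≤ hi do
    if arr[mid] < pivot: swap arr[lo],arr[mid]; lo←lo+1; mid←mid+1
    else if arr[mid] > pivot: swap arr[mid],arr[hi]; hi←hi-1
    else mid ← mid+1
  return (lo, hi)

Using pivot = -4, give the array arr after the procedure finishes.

lo=0 mid=0 hi=11
4>-4: swap(0,11), hi=10 ⇒ -10 -16 -5 3 -15 1 -4 0 2 -8 -12 4
-10<-4: swap(0,0), lo=1 mid=1 ⇒ -10 -16 -5 3 -15 1 -4 0 2 -8 -12 4
-16<-4: swap(1,1), lo=2 mid=2 ⇒ -10 -16 -5 3 -15 1 -4 0 2 -8 -12 4
-5<-4: swap(2,2), lo=3 mid=3 ⇒ -10 -16 -5 3 -15 1 -4 0 2 -8 -12 4
3>-4: swap(3,10), hi=9 ⇒ -10 -16 -5 -12 -15 1 -4 0 2 -8 3 4
-12<-4: swap(3,3), lo=4 mid=4 ⇒ -10 -16 -5 -12 -15 1 -4 0 2 -8 3 4
-15<-4: swap(4,4), lo=5 mid=5 ⇒ -10 -16 -5 -12 -15 1 -4 0 2 -8 3 4
1>-4: swap(5,9), hi=8 ⇒ -10 -16 -5 -12 -15 -8 -4 0 2 1 3 4
-8<-4: swap(5,5), lo=6 mid=6 ⇒ -10 -16 -5 -12 -15 -8 -4 0 2 1 3 4
-4=-4: mid=7
0>-4: swap(7,8), hi=7 ⇒ -10 -16 -5 -12 -15 -8 -4 2 0 1 3 4
2>-4: swap(7,7), hi=6 ⇒ -10 -16 -5 -12 -15 -8 -4 2 0 1 3 4
done. lo=6 hi=6; arr=-10 -16 -5 -12 -15 -8 -4 2 0 1 3 4

-10 -16 -5 -12 -15 -8 -4 2 0 1 3 4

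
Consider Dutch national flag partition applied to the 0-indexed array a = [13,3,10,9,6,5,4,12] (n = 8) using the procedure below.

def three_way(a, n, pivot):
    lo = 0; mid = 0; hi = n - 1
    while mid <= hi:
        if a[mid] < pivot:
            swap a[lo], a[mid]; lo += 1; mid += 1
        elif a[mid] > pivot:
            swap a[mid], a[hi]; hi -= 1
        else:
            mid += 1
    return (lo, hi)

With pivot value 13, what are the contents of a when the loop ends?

pivot = 13; lo=0, mid=0, hi=7
a[mid]=13=13: mid=1
a[mid]=3<13: swap a[0],a[1]; lo=1,mid=2 → [3,13,10,9,6,5,4,12]
a[mid]=10<13: swap a[1],a[2]; lo=2,mid=3 → [3,10,13,9,6,5,4,12]
a[mid]=9<13: swap a[2],a[3]; lo=3,mid=4 → [3,10,9,13,6,5,4,12]
a[mid]=6<13: swap a[3],a[4]; lo=4,mid=5 → [3,10,9,6,13,5,4,12]
a[mid]=5<13: swap a[4],a[5]; lo=5,mid=6 → [3,10,9,6,5,13,4,12]
a[mid]=4<13: swap a[5],a[6]; lo=6,mid=7 → [3,10,9,6,5,4,13,12]
a[mid]=12<13: swap a[6],a[7]; lo=7,mid=8 → [3,10,9,6,5,4,12,13]
end: lo=7, hi=7; a = [3,10,9,6,5,4,12,13]

[3,10,9,6,5,4,12,13]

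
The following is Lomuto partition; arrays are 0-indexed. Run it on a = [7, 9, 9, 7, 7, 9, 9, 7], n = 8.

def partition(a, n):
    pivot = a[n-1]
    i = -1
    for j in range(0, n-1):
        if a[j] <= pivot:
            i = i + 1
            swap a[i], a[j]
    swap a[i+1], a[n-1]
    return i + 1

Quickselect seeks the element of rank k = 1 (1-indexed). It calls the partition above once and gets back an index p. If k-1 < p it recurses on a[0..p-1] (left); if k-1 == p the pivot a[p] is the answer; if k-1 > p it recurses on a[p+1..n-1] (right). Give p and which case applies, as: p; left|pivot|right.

pivot=7, i=-1
j=0: 7≤7, i=0, swap(0,0) ⇒ [7, 9, 9, 7, 7, 9, 9, 7]
j=1: 9>7, skip
j=2: 9>7, skip
j=3: 7≤7, i=1, swap(1,3) ⇒ [7, 7, 9, 9, 7, 9, 9, 7]
j=4: 7≤7, i=2, swap(2,4) ⇒ [7, 7, 7, 9, 9, 9, 9, 7]
j=5: 9>7, skip
j=6: 9>7, skip
swap(3,7) ⇒ [7, 7, 7, 7, 9, 9, 9, 9]; return 3
p = 3; k-1 = 0 < 3 ⇒ left

3; left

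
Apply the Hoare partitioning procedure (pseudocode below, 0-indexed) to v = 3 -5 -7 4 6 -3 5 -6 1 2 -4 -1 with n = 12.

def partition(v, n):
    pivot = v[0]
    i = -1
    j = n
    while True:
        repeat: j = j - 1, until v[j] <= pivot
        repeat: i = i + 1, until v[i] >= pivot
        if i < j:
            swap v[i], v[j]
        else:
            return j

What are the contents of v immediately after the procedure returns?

pivot=3
j stops at 11 (-1), i stops at 0 (3); swap ⇒ -1 -5 -7 4 6 -3 5 -6 1 2 -4 3
j stops at 10 (-4), i stops at 3 (4); swap ⇒ -1 -5 -7 -4 6 -3 5 -6 1 2 4 3
j stops at 9 (2), i stops at 4 (6); swap ⇒ -1 -5 -7 -4 2 -3 5 -6 1 6 4 3
j stops at 8 (1), i stops at 6 (5); swap ⇒ -1 -5 -7 -4 2 -3 1 -6 5 6 4 3
j stops at 7, i stops at 8; i≥j ⇒ return 7. v=-1 -5 -7 -4 2 -3 1 -6 5 6 4 3

-1 -5 -7 -4 2 -3 1 -6 5 6 4 3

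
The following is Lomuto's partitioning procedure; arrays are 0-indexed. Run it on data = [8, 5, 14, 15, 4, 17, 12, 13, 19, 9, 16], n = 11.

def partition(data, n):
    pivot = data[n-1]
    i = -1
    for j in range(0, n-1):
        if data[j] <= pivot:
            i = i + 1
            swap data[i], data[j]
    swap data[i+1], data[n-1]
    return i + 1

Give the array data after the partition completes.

pivot = data[10] = 16; i = -1
j=0: data[0]=8 ≤ 16 → i=0, swap data[0],data[0] (no change) → [8, 5, 14, 15, 4, 17, 12, 13, 19, 9, 16]
j=1: data[1]=5 ≤ 16 → i=1, swap data[1],data[1] (no change) → [8, 5, 14, 15, 4, 17, 12, 13, 19, 9, 16]
j=2: data[2]=14 ≤ 16 → i=2, swap data[2],data[2] (no change) → [8, 5, 14, 15, 4, 17, 12, 13, 19, 9, 16]
j=3: data[3]=15 ≤ 16 → i=3, swap data[3],data[3] (no change) → [8, 5, 14, 15, 4, 17, 12, 13, 19, 9, 16]
j=4: data[4]=4 ≤ 16 → i=4, swap data[4],data[4] (no change) → [8, 5, 14, 15, 4, 17, 12, 13, 19, 9, 16]
j=5: data[5]=17 > 16 → no swap
j=6: data[6]=12 ≤ 16 → i=5, swap data[5],data[6] → [8, 5, 14, 15, 4, 12, 17, 13, 19, 9, 16]
j=7: data[7]=13 ≤ 16 → i=6, swap data[6],data[7] → [8, 5, 14, 15, 4, 12, 13, 17, 19, 9, 16]
j=8: data[8]=19 > 16 → no swap
j=9: data[9]=9 ≤ 16 → i=7, swap data[7],data[9] → [8, 5, 14, 15, 4, 12, 13, 9, 19, 17, 16]
final swap data[8],data[10] → [8, 5, 14, 15, 4, 12, 13, 9, 16, 17, 19]; return 8

[8, 5, 14, 15, 4, 12, 13, 9, 16, 17, 19]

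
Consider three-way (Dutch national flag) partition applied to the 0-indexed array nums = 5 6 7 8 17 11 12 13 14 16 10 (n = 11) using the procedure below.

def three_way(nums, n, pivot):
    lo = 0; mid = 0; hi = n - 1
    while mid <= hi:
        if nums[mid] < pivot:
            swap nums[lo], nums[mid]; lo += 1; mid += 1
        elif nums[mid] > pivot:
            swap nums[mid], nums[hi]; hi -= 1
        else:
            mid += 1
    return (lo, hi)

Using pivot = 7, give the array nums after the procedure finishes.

5 6 7 17 11 12 13 14 16 10 8

lo=0 mid=0 hi=10
5<7: swap(0,0), lo=1 mid=1 ⇒ 5 6 7 8 17 11 12 13 14 16 10
6<7: swap(1,1), lo=2 mid=2 ⇒ 5 6 7 8 17 11 12 13 14 16 10
7=7: mid=3
8>7: swap(3,10), hi=9 ⇒ 5 6 7 10 17 11 12 13 14 16 8
10>7: swap(3,9), hi=8 ⇒ 5 6 7 16 17 11 12 13 14 10 8
16>7: swap(3,8), hi=7 ⇒ 5 6 7 14 17 11 12 13 16 10 8
14>7: swap(3,7), hi=6 ⇒ 5 6 7 13 17 11 12 14 16 10 8
13>7: swap(3,6), hi=5 ⇒ 5 6 7 12 17 11 13 14 16 10 8
12>7: swap(3,5), hi=4 ⇒ 5 6 7 11 17 12 13 14 16 10 8
11>7: swap(3,4), hi=3 ⇒ 5 6 7 17 11 12 13 14 16 10 8
17>7: swap(3,3), hi=2 ⇒ 5 6 7 17 11 12 13 14 16 10 8
done. lo=2 hi=2; nums=5 6 7 17 11 12 13 14 16 10 8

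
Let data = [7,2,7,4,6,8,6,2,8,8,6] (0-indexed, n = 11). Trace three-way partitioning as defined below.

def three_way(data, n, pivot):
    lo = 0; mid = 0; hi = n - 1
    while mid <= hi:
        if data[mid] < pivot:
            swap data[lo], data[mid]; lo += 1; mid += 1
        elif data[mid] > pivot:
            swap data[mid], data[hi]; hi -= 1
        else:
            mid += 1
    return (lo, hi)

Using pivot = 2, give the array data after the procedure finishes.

pivot = 2; lo=0, mid=0, hi=10
data[mid]=7>2: swap data[0],data[10]; hi=9 → [6,2,7,4,6,8,6,2,8,8,7]
data[mid]=6>2: swap data[0],data[9]; hi=8 → [8,2,7,4,6,8,6,2,8,6,7]
data[mid]=8>2: swap data[0],data[8]; hi=7 → [8,2,7,4,6,8,6,2,8,6,7]
data[mid]=8>2: swap data[0],data[7]; hi=6 → [2,2,7,4,6,8,6,8,8,6,7]
data[mid]=2=2: mid=1
data[mid]=2=2: mid=2
data[mid]=7>2: swap data[2],data[6]; hi=5 → [2,2,6,4,6,8,7,8,8,6,7]
data[mid]=6>2: swap data[2],data[5]; hi=4 → [2,2,8,4,6,6,7,8,8,6,7]
data[mid]=8>2: swap data[2],data[4]; hi=3 → [2,2,6,4,8,6,7,8,8,6,7]
data[mid]=6>2: swap data[2],data[3]; hi=2 → [2,2,4,6,8,6,7,8,8,6,7]
data[mid]=4>2: swap data[2],data[2]; hi=1 → [2,2,4,6,8,6,7,8,8,6,7]
end: lo=0, hi=1; data = [2,2,4,6,8,6,7,8,8,6,7]

[2,2,4,6,8,6,7,8,8,6,7]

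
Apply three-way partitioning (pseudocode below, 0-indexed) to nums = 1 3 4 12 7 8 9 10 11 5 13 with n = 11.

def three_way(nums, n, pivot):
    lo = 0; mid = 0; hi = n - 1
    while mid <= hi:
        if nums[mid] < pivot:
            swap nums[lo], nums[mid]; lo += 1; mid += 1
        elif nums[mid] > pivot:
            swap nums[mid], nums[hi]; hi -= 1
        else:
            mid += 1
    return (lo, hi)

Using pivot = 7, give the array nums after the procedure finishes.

lo=0 mid=0 hi=10
1<7: swap(0,0), lo=1 mid=1 ⇒ 1 3 4 12 7 8 9 10 11 5 13
3<7: swap(1,1), lo=2 mid=2 ⇒ 1 3 4 12 7 8 9 10 11 5 13
4<7: swap(2,2), lo=3 mid=3 ⇒ 1 3 4 12 7 8 9 10 11 5 13
12>7: swap(3,10), hi=9 ⇒ 1 3 4 13 7 8 9 10 11 5 12
13>7: swap(3,9), hi=8 ⇒ 1 3 4 5 7 8 9 10 11 13 12
5<7: swap(3,3), lo=4 mid=4 ⇒ 1 3 4 5 7 8 9 10 11 13 12
7=7: mid=5
8>7: swap(5,8), hi=7 ⇒ 1 3 4 5 7 11 9 10 8 13 12
11>7: swap(5,7), hi=6 ⇒ 1 3 4 5 7 10 9 11 8 13 12
10>7: swap(5,6), hi=5 ⇒ 1 3 4 5 7 9 10 11 8 13 12
9>7: swap(5,5), hi=4 ⇒ 1 3 4 5 7 9 10 11 8 13 12
done. lo=4 hi=4; nums=1 3 4 5 7 9 10 11 8 13 12

1 3 4 5 7 9 10 11 8 13 12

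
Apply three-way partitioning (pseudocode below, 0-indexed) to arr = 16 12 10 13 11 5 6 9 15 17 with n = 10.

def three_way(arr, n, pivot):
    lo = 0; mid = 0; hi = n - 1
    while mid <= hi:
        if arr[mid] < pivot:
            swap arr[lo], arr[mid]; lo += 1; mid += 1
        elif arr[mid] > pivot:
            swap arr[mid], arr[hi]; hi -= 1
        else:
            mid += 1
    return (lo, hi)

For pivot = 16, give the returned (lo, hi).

(8, 8)

pivot = 16; lo=0, mid=0, hi=9
arr[mid]=16=16: mid=1
arr[mid]=12<16: swap arr[0],arr[1]; lo=1,mid=2 → 12 16 10 13 11 5 6 9 15 17
arr[mid]=10<16: swap arr[1],arr[2]; lo=2,mid=3 → 12 10 16 13 11 5 6 9 15 17
arr[mid]=13<16: swap arr[2],arr[3]; lo=3,mid=4 → 12 10 13 16 11 5 6 9 15 17
arr[mid]=11<16: swap arr[3],arr[4]; lo=4,mid=5 → 12 10 13 11 16 5 6 9 15 17
arr[mid]=5<16: swap arr[4],arr[5]; lo=5,mid=6 → 12 10 13 11 5 16 6 9 15 17
arr[mid]=6<16: swap arr[5],arr[6]; lo=6,mid=7 → 12 10 13 11 5 6 16 9 15 17
arr[mid]=9<16: swap arr[6],arr[7]; lo=7,mid=8 → 12 10 13 11 5 6 9 16 15 17
arr[mid]=15<16: swap arr[7],arr[8]; lo=8,mid=9 → 12 10 13 11 5 6 9 15 16 17
arr[mid]=17>16: swap arr[9],arr[9]; hi=8 → 12 10 13 11 5 6 9 15 16 17
end: lo=8, hi=8; arr = 12 10 13 11 5 6 9 15 16 17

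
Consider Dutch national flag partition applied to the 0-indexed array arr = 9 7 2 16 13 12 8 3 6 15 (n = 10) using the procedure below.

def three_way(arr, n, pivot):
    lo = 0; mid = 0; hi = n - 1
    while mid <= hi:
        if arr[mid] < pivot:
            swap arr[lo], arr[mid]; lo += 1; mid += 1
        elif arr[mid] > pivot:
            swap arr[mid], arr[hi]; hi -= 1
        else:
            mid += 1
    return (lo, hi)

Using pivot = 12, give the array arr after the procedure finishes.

pivot = 12; lo=0, mid=0, hi=9
arr[mid]=9<12: swap arr[0],arr[0]; lo=1,mid=1 → 9 7 2 16 13 12 8 3 6 15
arr[mid]=7<12: swap arr[1],arr[1]; lo=2,mid=2 → 9 7 2 16 13 12 8 3 6 15
arr[mid]=2<12: swap arr[2],arr[2]; lo=3,mid=3 → 9 7 2 16 13 12 8 3 6 15
arr[mid]=16>12: swap arr[3],arr[9]; hi=8 → 9 7 2 15 13 12 8 3 6 16
arr[mid]=15>12: swap arr[3],arr[8]; hi=7 → 9 7 2 6 13 12 8 3 15 16
arr[mid]=6<12: swap arr[3],arr[3]; lo=4,mid=4 → 9 7 2 6 13 12 8 3 15 16
arr[mid]=13>12: swap arr[4],arr[7]; hi=6 → 9 7 2 6 3 12 8 13 15 16
arr[mid]=3<12: swap arr[4],arr[4]; lo=5,mid=5 → 9 7 2 6 3 12 8 13 15 16
arr[mid]=12=12: mid=6
arr[mid]=8<12: swap arr[5],arr[6]; lo=6,mid=7 → 9 7 2 6 3 8 12 13 15 16
end: lo=6, hi=6; arr = 9 7 2 6 3 8 12 13 15 16

9 7 2 6 3 8 12 13 15 16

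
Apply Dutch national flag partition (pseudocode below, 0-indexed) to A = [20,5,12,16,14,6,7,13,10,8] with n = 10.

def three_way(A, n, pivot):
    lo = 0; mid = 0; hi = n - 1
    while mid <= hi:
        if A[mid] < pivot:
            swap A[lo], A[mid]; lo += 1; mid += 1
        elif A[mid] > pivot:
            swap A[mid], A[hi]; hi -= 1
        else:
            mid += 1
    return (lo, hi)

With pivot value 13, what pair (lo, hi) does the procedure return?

(6, 6)

lo=0 mid=0 hi=9
20>13: swap(0,9), hi=8 ⇒ [8,5,12,16,14,6,7,13,10,20]
8<13: swap(0,0), lo=1 mid=1 ⇒ [8,5,12,16,14,6,7,13,10,20]
5<13: swap(1,1), lo=2 mid=2 ⇒ [8,5,12,16,14,6,7,13,10,20]
12<13: swap(2,2), lo=3 mid=3 ⇒ [8,5,12,16,14,6,7,13,10,20]
16>13: swap(3,8), hi=7 ⇒ [8,5,12,10,14,6,7,13,16,20]
10<13: swap(3,3), lo=4 mid=4 ⇒ [8,5,12,10,14,6,7,13,16,20]
14>13: swap(4,7), hi=6 ⇒ [8,5,12,10,13,6,7,14,16,20]
13=13: mid=5
6<13: swap(4,5), lo=5 mid=6 ⇒ [8,5,12,10,6,13,7,14,16,20]
7<13: swap(5,6), lo=6 mid=7 ⇒ [8,5,12,10,6,7,13,14,16,20]
done. lo=6 hi=6; A=[8,5,12,10,6,7,13,14,16,20]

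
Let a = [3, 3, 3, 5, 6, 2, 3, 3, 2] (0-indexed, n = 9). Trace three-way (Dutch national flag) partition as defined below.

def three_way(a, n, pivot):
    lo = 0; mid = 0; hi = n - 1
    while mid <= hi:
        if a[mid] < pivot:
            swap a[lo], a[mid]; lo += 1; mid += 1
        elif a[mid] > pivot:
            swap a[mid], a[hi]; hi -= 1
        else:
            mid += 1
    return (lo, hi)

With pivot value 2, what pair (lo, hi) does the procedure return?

lo=0 mid=0 hi=8
3>2: swap(0,8), hi=7 ⇒ [2, 3, 3, 5, 6, 2, 3, 3, 3]
2=2: mid=1
3>2: swap(1,7), hi=6 ⇒ [2, 3, 3, 5, 6, 2, 3, 3, 3]
3>2: swap(1,6), hi=5 ⇒ [2, 3, 3, 5, 6, 2, 3, 3, 3]
3>2: swap(1,5), hi=4 ⇒ [2, 2, 3, 5, 6, 3, 3, 3, 3]
2=2: mid=2
3>2: swap(2,4), hi=3 ⇒ [2, 2, 6, 5, 3, 3, 3, 3, 3]
6>2: swap(2,3), hi=2 ⇒ [2, 2, 5, 6, 3, 3, 3, 3, 3]
5>2: swap(2,2), hi=1 ⇒ [2, 2, 5, 6, 3, 3, 3, 3, 3]
done. lo=0 hi=1; a=[2, 2, 5, 6, 3, 3, 3, 3, 3]

(0, 1)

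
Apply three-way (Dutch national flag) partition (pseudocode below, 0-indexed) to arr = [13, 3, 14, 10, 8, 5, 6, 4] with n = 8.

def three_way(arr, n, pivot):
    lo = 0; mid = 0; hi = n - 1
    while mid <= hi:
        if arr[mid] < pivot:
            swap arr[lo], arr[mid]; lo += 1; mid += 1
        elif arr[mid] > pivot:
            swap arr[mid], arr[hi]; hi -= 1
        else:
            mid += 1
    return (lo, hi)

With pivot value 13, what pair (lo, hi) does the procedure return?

pivot = 13; lo=0, mid=0, hi=7
arr[mid]=13=13: mid=1
arr[mid]=3<13: swap arr[0],arr[1]; lo=1,mid=2 → [3, 13, 14, 10, 8, 5, 6, 4]
arr[mid]=14>13: swap arr[2],arr[7]; hi=6 → [3, 13, 4, 10, 8, 5, 6, 14]
arr[mid]=4<13: swap arr[1],arr[2]; lo=2,mid=3 → [3, 4, 13, 10, 8, 5, 6, 14]
arr[mid]=10<13: swap arr[2],arr[3]; lo=3,mid=4 → [3, 4, 10, 13, 8, 5, 6, 14]
arr[mid]=8<13: swap arr[3],arr[4]; lo=4,mid=5 → [3, 4, 10, 8, 13, 5, 6, 14]
arr[mid]=5<13: swap arr[4],arr[5]; lo=5,mid=6 → [3, 4, 10, 8, 5, 13, 6, 14]
arr[mid]=6<13: swap arr[5],arr[6]; lo=6,mid=7 → [3, 4, 10, 8, 5, 6, 13, 14]
end: lo=6, hi=6; arr = [3, 4, 10, 8, 5, 6, 13, 14]

(6, 6)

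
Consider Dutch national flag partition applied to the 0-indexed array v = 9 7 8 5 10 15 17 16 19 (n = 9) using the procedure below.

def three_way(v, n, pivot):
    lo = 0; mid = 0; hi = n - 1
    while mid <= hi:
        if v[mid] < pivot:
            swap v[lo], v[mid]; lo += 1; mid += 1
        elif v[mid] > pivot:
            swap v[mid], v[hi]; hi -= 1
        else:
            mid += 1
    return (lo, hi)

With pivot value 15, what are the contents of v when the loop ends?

9 7 8 5 10 15 16 19 17

pivot = 15; lo=0, mid=0, hi=8
v[mid]=9<15: swap v[0],v[0]; lo=1,mid=1 → 9 7 8 5 10 15 17 16 19
v[mid]=7<15: swap v[1],v[1]; lo=2,mid=2 → 9 7 8 5 10 15 17 16 19
v[mid]=8<15: swap v[2],v[2]; lo=3,mid=3 → 9 7 8 5 10 15 17 16 19
v[mid]=5<15: swap v[3],v[3]; lo=4,mid=4 → 9 7 8 5 10 15 17 16 19
v[mid]=10<15: swap v[4],v[4]; lo=5,mid=5 → 9 7 8 5 10 15 17 16 19
v[mid]=15=15: mid=6
v[mid]=17>15: swap v[6],v[8]; hi=7 → 9 7 8 5 10 15 19 16 17
v[mid]=19>15: swap v[6],v[7]; hi=6 → 9 7 8 5 10 15 16 19 17
v[mid]=16>15: swap v[6],v[6]; hi=5 → 9 7 8 5 10 15 16 19 17
end: lo=5, hi=5; v = 9 7 8 5 10 15 16 19 17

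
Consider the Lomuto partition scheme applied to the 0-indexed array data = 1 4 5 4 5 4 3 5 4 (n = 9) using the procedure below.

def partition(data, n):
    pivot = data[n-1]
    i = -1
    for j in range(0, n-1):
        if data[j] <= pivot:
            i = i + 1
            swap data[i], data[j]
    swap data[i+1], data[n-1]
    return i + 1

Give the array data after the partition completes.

1 4 4 4 3 4 5 5 5

pivot=4, i=-1
j=0: 1≤4, i=0, swap(0,0) ⇒ 1 4 5 4 5 4 3 5 4
j=1: 4≤4, i=1, swap(1,1) ⇒ 1 4 5 4 5 4 3 5 4
j=2: 5>4, skip
j=3: 4≤4, i=2, swap(2,3) ⇒ 1 4 4 5 5 4 3 5 4
j=4: 5>4, skip
j=5: 4≤4, i=3, swap(3,5) ⇒ 1 4 4 4 5 5 3 5 4
j=6: 3≤4, i=4, swap(4,6) ⇒ 1 4 4 4 3 5 5 5 4
j=7: 5>4, skip
swap(5,8) ⇒ 1 4 4 4 3 4 5 5 5; return 5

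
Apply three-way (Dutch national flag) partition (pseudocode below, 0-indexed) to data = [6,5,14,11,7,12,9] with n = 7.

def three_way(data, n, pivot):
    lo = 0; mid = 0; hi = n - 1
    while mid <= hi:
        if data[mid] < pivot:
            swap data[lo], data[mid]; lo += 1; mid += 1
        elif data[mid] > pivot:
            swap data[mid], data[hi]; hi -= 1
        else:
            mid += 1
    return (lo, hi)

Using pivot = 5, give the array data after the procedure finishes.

[5,14,11,7,12,9,6]

lo=0 mid=0 hi=6
6>5: swap(0,6), hi=5 ⇒ [9,5,14,11,7,12,6]
9>5: swap(0,5), hi=4 ⇒ [12,5,14,11,7,9,6]
12>5: swap(0,4), hi=3 ⇒ [7,5,14,11,12,9,6]
7>5: swap(0,3), hi=2 ⇒ [11,5,14,7,12,9,6]
11>5: swap(0,2), hi=1 ⇒ [14,5,11,7,12,9,6]
14>5: swap(0,1), hi=0 ⇒ [5,14,11,7,12,9,6]
5=5: mid=1
done. lo=0 hi=0; data=[5,14,11,7,12,9,6]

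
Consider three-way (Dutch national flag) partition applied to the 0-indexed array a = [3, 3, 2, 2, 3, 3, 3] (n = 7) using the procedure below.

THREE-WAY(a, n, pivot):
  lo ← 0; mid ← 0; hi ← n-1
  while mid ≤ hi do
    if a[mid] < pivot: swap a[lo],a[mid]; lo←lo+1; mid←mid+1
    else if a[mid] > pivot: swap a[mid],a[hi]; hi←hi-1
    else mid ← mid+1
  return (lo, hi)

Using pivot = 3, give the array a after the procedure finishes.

[2, 2, 3, 3, 3, 3, 3]

lo=0 mid=0 hi=6
3=3: mid=1
3=3: mid=2
2<3: swap(0,2), lo=1 mid=3 ⇒ [2, 3, 3, 2, 3, 3, 3]
2<3: swap(1,3), lo=2 mid=4 ⇒ [2, 2, 3, 3, 3, 3, 3]
3=3: mid=5
3=3: mid=6
3=3: mid=7
done. lo=2 hi=6; a=[2, 2, 3, 3, 3, 3, 3]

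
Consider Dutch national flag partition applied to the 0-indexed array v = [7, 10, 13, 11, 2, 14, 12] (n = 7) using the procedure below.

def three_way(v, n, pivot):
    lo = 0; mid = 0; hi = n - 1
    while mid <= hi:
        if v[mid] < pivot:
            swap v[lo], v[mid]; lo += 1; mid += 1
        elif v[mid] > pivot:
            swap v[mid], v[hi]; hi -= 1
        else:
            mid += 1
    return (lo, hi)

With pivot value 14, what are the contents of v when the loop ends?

[7, 10, 13, 11, 2, 12, 14]

lo=0 mid=0 hi=6
7<14: swap(0,0), lo=1 mid=1 ⇒ [7, 10, 13, 11, 2, 14, 12]
10<14: swap(1,1), lo=2 mid=2 ⇒ [7, 10, 13, 11, 2, 14, 12]
13<14: swap(2,2), lo=3 mid=3 ⇒ [7, 10, 13, 11, 2, 14, 12]
11<14: swap(3,3), lo=4 mid=4 ⇒ [7, 10, 13, 11, 2, 14, 12]
2<14: swap(4,4), lo=5 mid=5 ⇒ [7, 10, 13, 11, 2, 14, 12]
14=14: mid=6
12<14: swap(5,6), lo=6 mid=7 ⇒ [7, 10, 13, 11, 2, 12, 14]
done. lo=6 hi=6; v=[7, 10, 13, 11, 2, 12, 14]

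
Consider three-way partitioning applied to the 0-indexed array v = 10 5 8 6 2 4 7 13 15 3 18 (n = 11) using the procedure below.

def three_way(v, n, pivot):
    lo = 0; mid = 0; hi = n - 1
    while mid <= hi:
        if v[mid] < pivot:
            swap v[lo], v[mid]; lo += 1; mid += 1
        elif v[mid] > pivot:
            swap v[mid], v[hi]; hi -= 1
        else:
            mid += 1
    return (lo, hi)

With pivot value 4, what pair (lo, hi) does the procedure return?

(2, 2)

lo=0 mid=0 hi=10
10>4: swap(0,10), hi=9 ⇒ 18 5 8 6 2 4 7 13 15 3 10
18>4: swap(0,9), hi=8 ⇒ 3 5 8 6 2 4 7 13 15 18 10
3<4: swap(0,0), lo=1 mid=1 ⇒ 3 5 8 6 2 4 7 13 15 18 10
5>4: swap(1,8), hi=7 ⇒ 3 15 8 6 2 4 7 13 5 18 10
15>4: swap(1,7), hi=6 ⇒ 3 13 8 6 2 4 7 15 5 18 10
13>4: swap(1,6), hi=5 ⇒ 3 7 8 6 2 4 13 15 5 18 10
7>4: swap(1,5), hi=4 ⇒ 3 4 8 6 2 7 13 15 5 18 10
4=4: mid=2
8>4: swap(2,4), hi=3 ⇒ 3 4 2 6 8 7 13 15 5 18 10
2<4: swap(1,2), lo=2 mid=3 ⇒ 3 2 4 6 8 7 13 15 5 18 10
6>4: swap(3,3), hi=2 ⇒ 3 2 4 6 8 7 13 15 5 18 10
done. lo=2 hi=2; v=3 2 4 6 8 7 13 15 5 18 10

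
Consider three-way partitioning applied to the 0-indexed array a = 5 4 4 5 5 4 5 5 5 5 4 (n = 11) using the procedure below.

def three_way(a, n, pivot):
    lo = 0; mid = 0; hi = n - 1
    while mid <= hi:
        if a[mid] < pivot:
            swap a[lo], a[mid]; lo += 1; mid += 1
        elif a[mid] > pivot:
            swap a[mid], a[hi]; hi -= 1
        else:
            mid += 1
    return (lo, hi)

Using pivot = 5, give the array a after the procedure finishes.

4 4 4 4 5 5 5 5 5 5 5

pivot = 5; lo=0, mid=0, hi=10
a[mid]=5=5: mid=1
a[mid]=4<5: swap a[0],a[1]; lo=1,mid=2 → 4 5 4 5 5 4 5 5 5 5 4
a[mid]=4<5: swap a[1],a[2]; lo=2,mid=3 → 4 4 5 5 5 4 5 5 5 5 4
a[mid]=5=5: mid=4
a[mid]=5=5: mid=5
a[mid]=4<5: swap a[2],a[5]; lo=3,mid=6 → 4 4 4 5 5 5 5 5 5 5 4
a[mid]=5=5: mid=7
a[mid]=5=5: mid=8
a[mid]=5=5: mid=9
a[mid]=5=5: mid=10
a[mid]=4<5: swap a[3],a[10]; lo=4,mid=11 → 4 4 4 4 5 5 5 5 5 5 5
end: lo=4, hi=10; a = 4 4 4 4 5 5 5 5 5 5 5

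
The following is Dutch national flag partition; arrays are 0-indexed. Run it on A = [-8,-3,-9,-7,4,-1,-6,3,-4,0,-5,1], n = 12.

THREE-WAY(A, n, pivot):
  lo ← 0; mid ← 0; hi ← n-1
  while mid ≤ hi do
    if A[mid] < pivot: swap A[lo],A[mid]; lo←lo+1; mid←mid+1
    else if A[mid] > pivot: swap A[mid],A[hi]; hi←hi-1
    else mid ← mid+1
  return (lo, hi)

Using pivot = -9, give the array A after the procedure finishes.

lo=0 mid=0 hi=11
-8>-9: swap(0,11), hi=10 ⇒ [1,-3,-9,-7,4,-1,-6,3,-4,0,-5,-8]
1>-9: swap(0,10), hi=9 ⇒ [-5,-3,-9,-7,4,-1,-6,3,-4,0,1,-8]
-5>-9: swap(0,9), hi=8 ⇒ [0,-3,-9,-7,4,-1,-6,3,-4,-5,1,-8]
0>-9: swap(0,8), hi=7 ⇒ [-4,-3,-9,-7,4,-1,-6,3,0,-5,1,-8]
-4>-9: swap(0,7), hi=6 ⇒ [3,-3,-9,-7,4,-1,-6,-4,0,-5,1,-8]
3>-9: swap(0,6), hi=5 ⇒ [-6,-3,-9,-7,4,-1,3,-4,0,-5,1,-8]
-6>-9: swap(0,5), hi=4 ⇒ [-1,-3,-9,-7,4,-6,3,-4,0,-5,1,-8]
-1>-9: swap(0,4), hi=3 ⇒ [4,-3,-9,-7,-1,-6,3,-4,0,-5,1,-8]
4>-9: swap(0,3), hi=2 ⇒ [-7,-3,-9,4,-1,-6,3,-4,0,-5,1,-8]
-7>-9: swap(0,2), hi=1 ⇒ [-9,-3,-7,4,-1,-6,3,-4,0,-5,1,-8]
-9=-9: mid=1
-3>-9: swap(1,1), hi=0 ⇒ [-9,-3,-7,4,-1,-6,3,-4,0,-5,1,-8]
done. lo=0 hi=0; A=[-9,-3,-7,4,-1,-6,3,-4,0,-5,1,-8]

[-9,-3,-7,4,-1,-6,3,-4,0,-5,1,-8]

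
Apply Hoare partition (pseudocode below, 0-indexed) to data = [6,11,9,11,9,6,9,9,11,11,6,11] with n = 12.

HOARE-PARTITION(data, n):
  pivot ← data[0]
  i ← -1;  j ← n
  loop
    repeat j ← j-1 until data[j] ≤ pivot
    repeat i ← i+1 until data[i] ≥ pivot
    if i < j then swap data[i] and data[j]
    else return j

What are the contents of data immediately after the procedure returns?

pivot = data[0] = 6; i = -1, j = 12
j→10 (data[10]=6≤6), i→0 (data[0]=6≥6); i<j, swap → [6,11,9,11,9,6,9,9,11,11,6,11]
j→5 (data[5]=6≤6), i→1 (data[1]=11≥6); i<j, swap → [6,6,9,11,9,11,9,9,11,11,6,11]
j→1, i→2; i≥j, return j=1. data = [6,6,9,11,9,11,9,9,11,11,6,11]

[6,6,9,11,9,11,9,9,11,11,6,11]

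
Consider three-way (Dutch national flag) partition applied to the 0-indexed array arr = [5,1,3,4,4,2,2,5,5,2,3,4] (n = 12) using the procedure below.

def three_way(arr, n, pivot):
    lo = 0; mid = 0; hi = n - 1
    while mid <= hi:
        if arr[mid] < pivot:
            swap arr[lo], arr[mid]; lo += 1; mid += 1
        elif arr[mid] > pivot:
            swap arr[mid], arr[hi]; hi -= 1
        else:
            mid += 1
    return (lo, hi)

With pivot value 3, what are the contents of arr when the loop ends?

lo=0 mid=0 hi=11
5>3: swap(0,11), hi=10 ⇒ [4,1,3,4,4,2,2,5,5,2,3,5]
4>3: swap(0,10), hi=9 ⇒ [3,1,3,4,4,2,2,5,5,2,4,5]
3=3: mid=1
1<3: swap(0,1), lo=1 mid=2 ⇒ [1,3,3,4,4,2,2,5,5,2,4,5]
3=3: mid=3
4>3: swap(3,9), hi=8 ⇒ [1,3,3,2,4,2,2,5,5,4,4,5]
2<3: swap(1,3), lo=2 mid=4 ⇒ [1,2,3,3,4,2,2,5,5,4,4,5]
4>3: swap(4,8), hi=7 ⇒ [1,2,3,3,5,2,2,5,4,4,4,5]
5>3: swap(4,7), hi=6 ⇒ [1,2,3,3,5,2,2,5,4,4,4,5]
5>3: swap(4,6), hi=5 ⇒ [1,2,3,3,2,2,5,5,4,4,4,5]
2<3: swap(2,4), lo=3 mid=5 ⇒ [1,2,2,3,3,2,5,5,4,4,4,5]
2<3: swap(3,5), lo=4 mid=6 ⇒ [1,2,2,2,3,3,5,5,4,4,4,5]
done. lo=4 hi=5; arr=[1,2,2,2,3,3,5,5,4,4,4,5]

[1,2,2,2,3,3,5,5,4,4,4,5]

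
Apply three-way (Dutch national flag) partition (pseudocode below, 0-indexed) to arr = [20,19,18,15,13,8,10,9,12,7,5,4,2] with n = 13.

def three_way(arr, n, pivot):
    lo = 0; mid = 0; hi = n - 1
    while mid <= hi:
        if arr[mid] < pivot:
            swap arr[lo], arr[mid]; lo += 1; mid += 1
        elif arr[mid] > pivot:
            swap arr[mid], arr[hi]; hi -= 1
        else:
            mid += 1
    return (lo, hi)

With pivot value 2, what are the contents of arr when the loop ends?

lo=0 mid=0 hi=12
20>2: swap(0,12), hi=11 ⇒ [2,19,18,15,13,8,10,9,12,7,5,4,20]
2=2: mid=1
19>2: swap(1,11), hi=10 ⇒ [2,4,18,15,13,8,10,9,12,7,5,19,20]
4>2: swap(1,10), hi=9 ⇒ [2,5,18,15,13,8,10,9,12,7,4,19,20]
5>2: swap(1,9), hi=8 ⇒ [2,7,18,15,13,8,10,9,12,5,4,19,20]
7>2: swap(1,8), hi=7 ⇒ [2,12,18,15,13,8,10,9,7,5,4,19,20]
12>2: swap(1,7), hi=6 ⇒ [2,9,18,15,13,8,10,12,7,5,4,19,20]
9>2: swap(1,6), hi=5 ⇒ [2,10,18,15,13,8,9,12,7,5,4,19,20]
10>2: swap(1,5), hi=4 ⇒ [2,8,18,15,13,10,9,12,7,5,4,19,20]
8>2: swap(1,4), hi=3 ⇒ [2,13,18,15,8,10,9,12,7,5,4,19,20]
13>2: swap(1,3), hi=2 ⇒ [2,15,18,13,8,10,9,12,7,5,4,19,20]
15>2: swap(1,2), hi=1 ⇒ [2,18,15,13,8,10,9,12,7,5,4,19,20]
18>2: swap(1,1), hi=0 ⇒ [2,18,15,13,8,10,9,12,7,5,4,19,20]
done. lo=0 hi=0; arr=[2,18,15,13,8,10,9,12,7,5,4,19,20]

[2,18,15,13,8,10,9,12,7,5,4,19,20]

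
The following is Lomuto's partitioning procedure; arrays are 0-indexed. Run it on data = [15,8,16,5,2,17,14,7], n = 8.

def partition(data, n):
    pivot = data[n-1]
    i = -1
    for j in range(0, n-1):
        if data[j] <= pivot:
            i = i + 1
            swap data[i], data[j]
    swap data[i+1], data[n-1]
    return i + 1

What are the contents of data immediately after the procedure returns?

pivot=7, i=-1
j=0: 15>7, skip
j=1: 8>7, skip
j=2: 16>7, skip
j=3: 5≤7, i=0, swap(0,3) ⇒ [5,8,16,15,2,17,14,7]
j=4: 2≤7, i=1, swap(1,4) ⇒ [5,2,16,15,8,17,14,7]
j=5: 17>7, skip
j=6: 14>7, skip
swap(2,7) ⇒ [5,2,7,15,8,17,14,16]; return 2

[5,2,7,15,8,17,14,16]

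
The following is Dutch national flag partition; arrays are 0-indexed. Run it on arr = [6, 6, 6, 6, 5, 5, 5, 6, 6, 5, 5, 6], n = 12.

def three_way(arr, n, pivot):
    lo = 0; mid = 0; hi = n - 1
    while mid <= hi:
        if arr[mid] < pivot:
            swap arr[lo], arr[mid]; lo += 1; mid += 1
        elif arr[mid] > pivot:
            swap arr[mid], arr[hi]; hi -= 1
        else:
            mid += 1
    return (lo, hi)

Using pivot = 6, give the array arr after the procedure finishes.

pivot = 6; lo=0, mid=0, hi=11
arr[mid]=6=6: mid=1
arr[mid]=6=6: mid=2
arr[mid]=6=6: mid=3
arr[mid]=6=6: mid=4
arr[mid]=5<6: swap arr[0],arr[4]; lo=1,mid=5 → [5, 6, 6, 6, 6, 5, 5, 6, 6, 5, 5, 6]
arr[mid]=5<6: swap arr[1],arr[5]; lo=2,mid=6 → [5, 5, 6, 6, 6, 6, 5, 6, 6, 5, 5, 6]
arr[mid]=5<6: swap arr[2],arr[6]; lo=3,mid=7 → [5, 5, 5, 6, 6, 6, 6, 6, 6, 5, 5, 6]
arr[mid]=6=6: mid=8
arr[mid]=6=6: mid=9
arr[mid]=5<6: swap arr[3],arr[9]; lo=4,mid=10 → [5, 5, 5, 5, 6, 6, 6, 6, 6, 6, 5, 6]
arr[mid]=5<6: swap arr[4],arr[10]; lo=5,mid=11 → [5, 5, 5, 5, 5, 6, 6, 6, 6, 6, 6, 6]
arr[mid]=6=6: mid=12
end: lo=5, hi=11; arr = [5, 5, 5, 5, 5, 6, 6, 6, 6, 6, 6, 6]

[5, 5, 5, 5, 5, 6, 6, 6, 6, 6, 6, 6]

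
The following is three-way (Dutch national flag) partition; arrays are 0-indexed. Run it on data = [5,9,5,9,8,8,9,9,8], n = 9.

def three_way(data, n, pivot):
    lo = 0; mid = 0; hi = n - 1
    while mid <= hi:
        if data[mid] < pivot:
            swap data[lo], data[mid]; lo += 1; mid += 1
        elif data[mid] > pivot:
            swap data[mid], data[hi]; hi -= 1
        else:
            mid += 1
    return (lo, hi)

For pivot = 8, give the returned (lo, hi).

pivot = 8; lo=0, mid=0, hi=8
data[mid]=5<8: swap data[0],data[0]; lo=1,mid=1 → [5,9,5,9,8,8,9,9,8]
data[mid]=9>8: swap data[1],data[8]; hi=7 → [5,8,5,9,8,8,9,9,9]
data[mid]=8=8: mid=2
data[mid]=5<8: swap data[1],data[2]; lo=2,mid=3 → [5,5,8,9,8,8,9,9,9]
data[mid]=9>8: swap data[3],data[7]; hi=6 → [5,5,8,9,8,8,9,9,9]
data[mid]=9>8: swap data[3],data[6]; hi=5 → [5,5,8,9,8,8,9,9,9]
data[mid]=9>8: swap data[3],data[5]; hi=4 → [5,5,8,8,8,9,9,9,9]
data[mid]=8=8: mid=4
data[mid]=8=8: mid=5
end: lo=2, hi=4; data = [5,5,8,8,8,9,9,9,9]

(2, 4)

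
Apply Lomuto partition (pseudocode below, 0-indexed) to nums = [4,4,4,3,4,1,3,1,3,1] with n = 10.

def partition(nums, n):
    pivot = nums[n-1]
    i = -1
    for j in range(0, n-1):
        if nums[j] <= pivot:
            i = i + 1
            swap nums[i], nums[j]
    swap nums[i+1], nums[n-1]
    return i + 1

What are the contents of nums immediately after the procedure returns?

[1,1,1,3,4,4,3,4,3,4]

pivot = nums[9] = 1; i = -1
j=0: nums[0]=4 > 1 → no swap
j=1: nums[1]=4 > 1 → no swap
j=2: nums[2]=4 > 1 → no swap
j=3: nums[3]=3 > 1 → no swap
j=4: nums[4]=4 > 1 → no swap
j=5: nums[5]=1 ≤ 1 → i=0, swap nums[0],nums[5] → [1,4,4,3,4,4,3,1,3,1]
j=6: nums[6]=3 > 1 → no swap
j=7: nums[7]=1 ≤ 1 → i=1, swap nums[1],nums[7] → [1,1,4,3,4,4,3,4,3,1]
j=8: nums[8]=3 > 1 → no swap
final swap nums[2],nums[9] → [1,1,1,3,4,4,3,4,3,4]; return 2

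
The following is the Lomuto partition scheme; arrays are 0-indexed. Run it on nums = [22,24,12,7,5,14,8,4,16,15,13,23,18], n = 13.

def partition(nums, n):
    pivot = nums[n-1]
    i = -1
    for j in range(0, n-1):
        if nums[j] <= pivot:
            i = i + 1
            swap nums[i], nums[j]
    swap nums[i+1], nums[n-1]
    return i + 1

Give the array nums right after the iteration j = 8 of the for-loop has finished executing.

pivot = nums[12] = 18; i = -1
j=0: nums[0]=22 > 18 → no swap
j=1: nums[1]=24 > 18 → no swap
j=2: nums[2]=12 ≤ 18 → i=0, swap nums[0],nums[2] → [12,24,22,7,5,14,8,4,16,15,13,23,18]
j=3: nums[3]=7 ≤ 18 → i=1, swap nums[1],nums[3] → [12,7,22,24,5,14,8,4,16,15,13,23,18]
j=4: nums[4]=5 ≤ 18 → i=2, swap nums[2],nums[4] → [12,7,5,24,22,14,8,4,16,15,13,23,18]
j=5: nums[5]=14 ≤ 18 → i=3, swap nums[3],nums[5] → [12,7,5,14,22,24,8,4,16,15,13,23,18]
j=6: nums[6]=8 ≤ 18 → i=4, swap nums[4],nums[6] → [12,7,5,14,8,24,22,4,16,15,13,23,18]
j=7: nums[7]=4 ≤ 18 → i=5, swap nums[5],nums[7] → [12,7,5,14,8,4,22,24,16,15,13,23,18]
j=8: nums[8]=16 ≤ 18 → i=6, swap nums[6],nums[8] → [12,7,5,14,8,4,16,24,22,15,13,23,18]
(after j=8) nums = [12,7,5,14,8,4,16,24,22,15,13,23,18]

[12,7,5,14,8,4,16,24,22,15,13,23,18]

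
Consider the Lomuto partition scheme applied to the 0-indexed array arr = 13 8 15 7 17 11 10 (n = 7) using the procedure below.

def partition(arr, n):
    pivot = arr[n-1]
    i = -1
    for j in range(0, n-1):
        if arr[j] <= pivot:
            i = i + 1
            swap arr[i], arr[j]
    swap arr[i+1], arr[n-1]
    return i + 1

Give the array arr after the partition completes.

8 7 10 13 17 11 15

pivot = arr[6] = 10; i = -1
j=0: arr[0]=13 > 10 → no swap
j=1: arr[1]=8 ≤ 10 → i=0, swap arr[0],arr[1] → 8 13 15 7 17 11 10
j=2: arr[2]=15 > 10 → no swap
j=3: arr[3]=7 ≤ 10 → i=1, swap arr[1],arr[3] → 8 7 15 13 17 11 10
j=4: arr[4]=17 > 10 → no swap
j=5: arr[5]=11 > 10 → no swap
final swap arr[2],arr[6] → 8 7 10 13 17 11 15; return 2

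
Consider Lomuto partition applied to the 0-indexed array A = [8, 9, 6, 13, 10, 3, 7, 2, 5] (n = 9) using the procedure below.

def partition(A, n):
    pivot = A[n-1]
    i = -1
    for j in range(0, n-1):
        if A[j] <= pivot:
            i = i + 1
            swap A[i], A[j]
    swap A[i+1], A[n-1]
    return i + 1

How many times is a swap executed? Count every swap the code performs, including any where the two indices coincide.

3

pivot = A[8] = 5; i = -1
j=0: A[0]=8 > 5 → no swap
j=1: A[1]=9 > 5 → no swap
j=2: A[2]=6 > 5 → no swap
j=3: A[3]=13 > 5 → no swap
j=4: A[4]=10 > 5 → no swap
j=5: A[5]=3 ≤ 5 → i=0, swap A[0],A[5] → [3, 9, 6, 13, 10, 8, 7, 2, 5]
j=6: A[6]=7 > 5 → no swap
j=7: A[7]=2 ≤ 5 → i=1, swap A[1],A[7] → [3, 2, 6, 13, 10, 8, 7, 9, 5]
final swap A[2],A[8] → [3, 2, 5, 13, 10, 8, 7, 9, 6]; return 2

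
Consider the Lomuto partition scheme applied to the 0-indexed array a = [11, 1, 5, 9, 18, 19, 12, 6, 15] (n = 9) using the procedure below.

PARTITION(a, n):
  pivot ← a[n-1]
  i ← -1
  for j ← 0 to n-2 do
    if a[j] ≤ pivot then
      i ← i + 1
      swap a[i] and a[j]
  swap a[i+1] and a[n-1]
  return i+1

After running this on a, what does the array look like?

pivot = a[8] = 15; i = -1
j=0: a[0]=11 ≤ 15 → i=0, swap a[0],a[0] (no change) → [11, 1, 5, 9, 18, 19, 12, 6, 15]
j=1: a[1]=1 ≤ 15 → i=1, swap a[1],a[1] (no change) → [11, 1, 5, 9, 18, 19, 12, 6, 15]
j=2: a[2]=5 ≤ 15 → i=2, swap a[2],a[2] (no change) → [11, 1, 5, 9, 18, 19, 12, 6, 15]
j=3: a[3]=9 ≤ 15 → i=3, swap a[3],a[3] (no change) → [11, 1, 5, 9, 18, 19, 12, 6, 15]
j=4: a[4]=18 > 15 → no swap
j=5: a[5]=19 > 15 → no swap
j=6: a[6]=12 ≤ 15 → i=4, swap a[4],a[6] → [11, 1, 5, 9, 12, 19, 18, 6, 15]
j=7: a[7]=6 ≤ 15 → i=5, swap a[5],a[7] → [11, 1, 5, 9, 12, 6, 18, 19, 15]
final swap a[6],a[8] → [11, 1, 5, 9, 12, 6, 15, 19, 18]; return 6

[11, 1, 5, 9, 12, 6, 15, 19, 18]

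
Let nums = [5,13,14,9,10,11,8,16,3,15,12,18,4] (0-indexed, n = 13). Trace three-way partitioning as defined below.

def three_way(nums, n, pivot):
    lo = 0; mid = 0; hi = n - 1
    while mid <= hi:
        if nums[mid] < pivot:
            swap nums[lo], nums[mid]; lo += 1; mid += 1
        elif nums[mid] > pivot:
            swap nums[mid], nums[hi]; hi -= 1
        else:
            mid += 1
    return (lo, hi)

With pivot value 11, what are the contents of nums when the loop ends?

[5,4,3,9,10,8,11,16,15,12,18,14,13]

pivot = 11; lo=0, mid=0, hi=12
nums[mid]=5<11: swap nums[0],nums[0]; lo=1,mid=1 → [5,13,14,9,10,11,8,16,3,15,12,18,4]
nums[mid]=13>11: swap nums[1],nums[12]; hi=11 → [5,4,14,9,10,11,8,16,3,15,12,18,13]
nums[mid]=4<11: swap nums[1],nums[1]; lo=2,mid=2 → [5,4,14,9,10,11,8,16,3,15,12,18,13]
nums[mid]=14>11: swap nums[2],nums[11]; hi=10 → [5,4,18,9,10,11,8,16,3,15,12,14,13]
nums[mid]=18>11: swap nums[2],nums[10]; hi=9 → [5,4,12,9,10,11,8,16,3,15,18,14,13]
nums[mid]=12>11: swap nums[2],nums[9]; hi=8 → [5,4,15,9,10,11,8,16,3,12,18,14,13]
nums[mid]=15>11: swap nums[2],nums[8]; hi=7 → [5,4,3,9,10,11,8,16,15,12,18,14,13]
nums[mid]=3<11: swap nums[2],nums[2]; lo=3,mid=3 → [5,4,3,9,10,11,8,16,15,12,18,14,13]
nums[mid]=9<11: swap nums[3],nums[3]; lo=4,mid=4 → [5,4,3,9,10,11,8,16,15,12,18,14,13]
nums[mid]=10<11: swap nums[4],nums[4]; lo=5,mid=5 → [5,4,3,9,10,11,8,16,15,12,18,14,13]
nums[mid]=11=11: mid=6
nums[mid]=8<11: swap nums[5],nums[6]; lo=6,mid=7 → [5,4,3,9,10,8,11,16,15,12,18,14,13]
nums[mid]=16>11: swap nums[7],nums[7]; hi=6 → [5,4,3,9,10,8,11,16,15,12,18,14,13]
end: lo=6, hi=6; nums = [5,4,3,9,10,8,11,16,15,12,18,14,13]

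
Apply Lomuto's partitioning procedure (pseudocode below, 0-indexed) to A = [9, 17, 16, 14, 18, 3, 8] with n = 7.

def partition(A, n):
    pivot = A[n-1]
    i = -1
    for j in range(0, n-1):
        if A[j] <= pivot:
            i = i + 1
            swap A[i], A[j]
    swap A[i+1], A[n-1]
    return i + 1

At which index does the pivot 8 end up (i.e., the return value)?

pivot=8, i=-1
j=0: 9>8, skip
j=1: 17>8, skip
j=2: 16>8, skip
j=3: 14>8, skip
j=4: 18>8, skip
j=5: 3≤8, i=0, swap(0,5) ⇒ [3, 17, 16, 14, 18, 9, 8]
swap(1,6) ⇒ [3, 8, 16, 14, 18, 9, 17]; return 1

1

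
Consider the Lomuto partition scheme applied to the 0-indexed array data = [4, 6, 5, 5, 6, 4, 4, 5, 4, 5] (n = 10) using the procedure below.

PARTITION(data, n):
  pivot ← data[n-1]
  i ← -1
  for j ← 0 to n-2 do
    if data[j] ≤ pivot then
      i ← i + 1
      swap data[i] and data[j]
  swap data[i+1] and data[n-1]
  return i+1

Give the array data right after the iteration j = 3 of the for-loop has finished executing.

[4, 5, 5, 6, 6, 4, 4, 5, 4, 5]

pivot = data[9] = 5; i = -1
j=0: data[0]=4 ≤ 5 → i=0, swap data[0],data[0] (no change) → [4, 6, 5, 5, 6, 4, 4, 5, 4, 5]
j=1: data[1]=6 > 5 → no swap
j=2: data[2]=5 ≤ 5 → i=1, swap data[1],data[2] → [4, 5, 6, 5, 6, 4, 4, 5, 4, 5]
j=3: data[3]=5 ≤ 5 → i=2, swap data[2],data[3] → [4, 5, 5, 6, 6, 4, 4, 5, 4, 5]
(after j=3) data = [4, 5, 5, 6, 6, 4, 4, 5, 4, 5]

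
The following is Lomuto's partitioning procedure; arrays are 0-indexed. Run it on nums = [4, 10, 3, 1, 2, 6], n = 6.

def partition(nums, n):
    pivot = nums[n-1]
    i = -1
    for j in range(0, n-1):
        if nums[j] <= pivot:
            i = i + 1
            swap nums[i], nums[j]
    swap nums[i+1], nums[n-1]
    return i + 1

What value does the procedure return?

pivot=6, i=-1
j=0: 4≤6, i=0, swap(0,0) ⇒ [4, 10, 3, 1, 2, 6]
j=1: 10>6, skip
j=2: 3≤6, i=1, swap(1,2) ⇒ [4, 3, 10, 1, 2, 6]
j=3: 1≤6, i=2, swap(2,3) ⇒ [4, 3, 1, 10, 2, 6]
j=4: 2≤6, i=3, swap(3,4) ⇒ [4, 3, 1, 2, 10, 6]
swap(4,5) ⇒ [4, 3, 1, 2, 6, 10]; return 4

4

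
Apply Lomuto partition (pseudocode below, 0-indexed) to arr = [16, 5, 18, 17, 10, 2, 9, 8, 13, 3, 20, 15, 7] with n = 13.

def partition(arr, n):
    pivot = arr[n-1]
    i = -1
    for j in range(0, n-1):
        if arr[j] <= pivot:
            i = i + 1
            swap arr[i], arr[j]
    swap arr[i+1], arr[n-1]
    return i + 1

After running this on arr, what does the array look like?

pivot=7, i=-1
j=0: 16>7, skip
j=1: 5≤7, i=0, swap(0,1) ⇒ [5, 16, 18, 17, 10, 2, 9, 8, 13, 3, 20, 15, 7]
j=2: 18>7, skip
j=3: 17>7, skip
j=4: 10>7, skip
j=5: 2≤7, i=1, swap(1,5) ⇒ [5, 2, 18, 17, 10, 16, 9, 8, 13, 3, 20, 15, 7]
j=6: 9>7, skip
j=7: 8>7, skip
j=8: 13>7, skip
j=9: 3≤7, i=2, swap(2,9) ⇒ [5, 2, 3, 17, 10, 16, 9, 8, 13, 18, 20, 15, 7]
j=10: 20>7, skip
j=11: 15>7, skip
swap(3,12) ⇒ [5, 2, 3, 7, 10, 16, 9, 8, 13, 18, 20, 15, 17]; return 3

[5, 2, 3, 7, 10, 16, 9, 8, 13, 18, 20, 15, 17]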